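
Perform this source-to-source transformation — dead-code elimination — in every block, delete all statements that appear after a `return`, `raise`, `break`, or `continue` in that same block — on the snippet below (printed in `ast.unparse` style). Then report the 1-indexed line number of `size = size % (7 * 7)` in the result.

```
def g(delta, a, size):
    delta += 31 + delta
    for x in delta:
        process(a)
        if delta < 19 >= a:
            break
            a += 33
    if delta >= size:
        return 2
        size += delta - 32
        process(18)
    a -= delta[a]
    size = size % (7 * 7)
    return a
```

Transformed code:
def g(delta, a, size):
    delta += 31 + delta
    for x in delta:
        process(a)
        if delta < 19 >= a:
            break
    if delta >= size:
        return 2
    a -= delta[a]
    size = size % (7 * 7)
    return a

10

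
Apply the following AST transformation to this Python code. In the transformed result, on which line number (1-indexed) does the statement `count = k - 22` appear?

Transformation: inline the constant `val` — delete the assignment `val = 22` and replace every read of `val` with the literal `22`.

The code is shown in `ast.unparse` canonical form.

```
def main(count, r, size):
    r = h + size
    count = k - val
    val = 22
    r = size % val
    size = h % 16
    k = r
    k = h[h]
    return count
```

3

Transformed code:
def main(count, r, size):
    r = h + size
    count = k - 22
    r = size % 22
    size = h % 16
    k = r
    k = h[h]
    return count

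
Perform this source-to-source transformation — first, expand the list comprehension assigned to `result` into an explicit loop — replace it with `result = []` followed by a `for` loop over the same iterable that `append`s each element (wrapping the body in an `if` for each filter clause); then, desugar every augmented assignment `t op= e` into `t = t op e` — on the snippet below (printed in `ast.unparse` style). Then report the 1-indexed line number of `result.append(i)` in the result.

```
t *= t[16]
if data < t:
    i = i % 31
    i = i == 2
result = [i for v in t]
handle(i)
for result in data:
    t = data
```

Transformed code:
t = t * t[16]
if data < t:
    i = i % 31
    i = i == 2
result = []
for v in t:
    result.append(i)
handle(i)
for result in data:
    t = data

7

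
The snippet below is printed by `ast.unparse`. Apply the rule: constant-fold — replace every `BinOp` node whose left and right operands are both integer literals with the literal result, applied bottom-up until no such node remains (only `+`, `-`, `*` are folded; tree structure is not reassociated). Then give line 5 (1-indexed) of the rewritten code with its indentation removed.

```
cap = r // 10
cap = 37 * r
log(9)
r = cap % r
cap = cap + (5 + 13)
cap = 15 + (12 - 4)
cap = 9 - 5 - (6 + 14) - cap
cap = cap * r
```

Transformed code:
cap = r // 10
cap = 37 * r
log(9)
r = cap % r
cap = cap + 18
cap = 23
cap = -16 - cap
cap = cap * r

cap = cap + 18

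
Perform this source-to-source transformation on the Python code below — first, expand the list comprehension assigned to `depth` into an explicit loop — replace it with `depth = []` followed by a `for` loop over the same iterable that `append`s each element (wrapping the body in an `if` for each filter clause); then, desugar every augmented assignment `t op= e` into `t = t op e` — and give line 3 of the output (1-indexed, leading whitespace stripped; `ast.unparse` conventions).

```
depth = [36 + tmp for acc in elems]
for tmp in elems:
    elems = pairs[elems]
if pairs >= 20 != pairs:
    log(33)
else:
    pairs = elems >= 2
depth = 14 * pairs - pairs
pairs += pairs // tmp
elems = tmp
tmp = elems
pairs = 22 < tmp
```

depth.append(36 + tmp)

Transformed code:
depth = []
for acc in elems:
    depth.append(36 + tmp)
for tmp in elems:
    elems = pairs[elems]
if pairs >= 20 != pairs:
    log(33)
else:
    pairs = elems >= 2
depth = 14 * pairs - pairs
pairs = pairs + pairs // tmp
elems = tmp
tmp = elems
pairs = 22 < tmp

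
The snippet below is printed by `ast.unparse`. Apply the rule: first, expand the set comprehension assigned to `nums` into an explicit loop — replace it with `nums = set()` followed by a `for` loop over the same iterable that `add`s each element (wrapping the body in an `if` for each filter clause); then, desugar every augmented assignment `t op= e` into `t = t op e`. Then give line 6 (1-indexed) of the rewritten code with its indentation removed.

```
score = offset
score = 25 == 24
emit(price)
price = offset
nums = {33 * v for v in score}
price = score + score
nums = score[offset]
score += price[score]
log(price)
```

Transformed code:
score = offset
score = 25 == 24
emit(price)
price = offset
nums = set()
for v in score:
    nums.add(33 * v)
price = score + score
nums = score[offset]
score = score + price[score]
log(price)

for v in score:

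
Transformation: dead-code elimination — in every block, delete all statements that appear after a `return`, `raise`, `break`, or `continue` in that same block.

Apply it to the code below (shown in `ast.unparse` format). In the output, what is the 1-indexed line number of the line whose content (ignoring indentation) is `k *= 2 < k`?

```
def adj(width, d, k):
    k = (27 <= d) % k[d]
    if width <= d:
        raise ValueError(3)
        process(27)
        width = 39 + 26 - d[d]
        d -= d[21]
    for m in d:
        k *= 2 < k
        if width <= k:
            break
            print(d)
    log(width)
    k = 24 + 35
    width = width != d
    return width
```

6

Transformed code:
def adj(width, d, k):
    k = (27 <= d) % k[d]
    if width <= d:
        raise ValueError(3)
    for m in d:
        k *= 2 < k
        if width <= k:
            break
    log(width)
    k = 24 + 35
    width = width != d
    return width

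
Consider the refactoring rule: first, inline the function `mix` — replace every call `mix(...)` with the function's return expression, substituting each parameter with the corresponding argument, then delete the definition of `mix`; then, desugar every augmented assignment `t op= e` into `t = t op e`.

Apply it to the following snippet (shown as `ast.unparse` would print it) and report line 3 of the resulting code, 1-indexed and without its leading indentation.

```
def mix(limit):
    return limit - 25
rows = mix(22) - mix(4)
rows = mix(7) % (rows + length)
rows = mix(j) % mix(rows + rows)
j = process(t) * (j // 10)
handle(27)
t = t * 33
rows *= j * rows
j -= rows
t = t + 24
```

Transformed code:
rows = 22 - 25 - (4 - 25)
rows = (7 - 25) % (rows + length)
rows = (j - 25) % (rows + rows - 25)
j = process(t) * (j // 10)
handle(27)
t = t * 33
rows = rows * (j * rows)
j = j - rows
t = t + 24

rows = (j - 25) % (rows + rows - 25)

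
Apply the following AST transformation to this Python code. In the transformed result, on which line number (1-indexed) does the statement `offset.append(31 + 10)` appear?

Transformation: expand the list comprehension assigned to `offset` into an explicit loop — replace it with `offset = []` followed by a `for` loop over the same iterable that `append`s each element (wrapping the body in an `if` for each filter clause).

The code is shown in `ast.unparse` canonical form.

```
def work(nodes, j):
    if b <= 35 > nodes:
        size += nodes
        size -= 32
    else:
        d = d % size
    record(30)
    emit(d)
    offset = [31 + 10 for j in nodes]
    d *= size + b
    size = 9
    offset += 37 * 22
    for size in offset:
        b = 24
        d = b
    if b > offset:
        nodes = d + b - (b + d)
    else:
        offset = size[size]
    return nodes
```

11

Transformed code:
def work(nodes, j):
    if b <= 35 > nodes:
        size += nodes
        size -= 32
    else:
        d = d % size
    record(30)
    emit(d)
    offset = []
    for j in nodes:
        offset.append(31 + 10)
    d *= size + b
    size = 9
    offset += 37 * 22
    for size in offset:
        b = 24
        d = b
    if b > offset:
        nodes = d + b - (b + d)
    else:
        offset = size[size]
    return nodes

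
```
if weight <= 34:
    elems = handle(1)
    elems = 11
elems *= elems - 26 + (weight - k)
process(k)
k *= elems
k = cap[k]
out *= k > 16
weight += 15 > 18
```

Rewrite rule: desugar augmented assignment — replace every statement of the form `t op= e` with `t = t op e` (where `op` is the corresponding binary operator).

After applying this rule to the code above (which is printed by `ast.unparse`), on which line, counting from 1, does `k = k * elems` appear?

6

Transformed code:
if weight <= 34:
    elems = handle(1)
    elems = 11
elems = elems * (elems - 26 + (weight - k))
process(k)
k = k * elems
k = cap[k]
out = out * (k > 16)
weight = weight + (15 > 18)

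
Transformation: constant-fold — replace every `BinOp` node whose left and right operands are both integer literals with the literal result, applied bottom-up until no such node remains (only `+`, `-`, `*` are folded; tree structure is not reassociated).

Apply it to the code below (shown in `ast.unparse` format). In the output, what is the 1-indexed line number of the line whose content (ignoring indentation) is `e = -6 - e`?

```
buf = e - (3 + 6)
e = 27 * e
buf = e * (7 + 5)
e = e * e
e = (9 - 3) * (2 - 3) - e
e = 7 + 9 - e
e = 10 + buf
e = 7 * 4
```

Transformed code:
buf = e - 9
e = 27 * e
buf = e * 12
e = e * e
e = -6 - e
e = 16 - e
e = 10 + buf
e = 28

5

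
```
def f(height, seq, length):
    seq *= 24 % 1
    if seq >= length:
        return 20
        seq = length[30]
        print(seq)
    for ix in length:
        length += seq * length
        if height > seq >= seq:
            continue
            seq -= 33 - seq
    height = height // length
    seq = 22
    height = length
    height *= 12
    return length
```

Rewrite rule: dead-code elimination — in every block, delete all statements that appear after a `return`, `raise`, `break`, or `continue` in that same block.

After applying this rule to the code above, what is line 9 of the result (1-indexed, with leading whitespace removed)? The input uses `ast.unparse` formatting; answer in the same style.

height = height // length

Transformed code:
def f(height, seq, length):
    seq *= 24 % 1
    if seq >= length:
        return 20
    for ix in length:
        length += seq * length
        if height > seq >= seq:
            continue
    height = height // length
    seq = 22
    height = length
    height *= 12
    return length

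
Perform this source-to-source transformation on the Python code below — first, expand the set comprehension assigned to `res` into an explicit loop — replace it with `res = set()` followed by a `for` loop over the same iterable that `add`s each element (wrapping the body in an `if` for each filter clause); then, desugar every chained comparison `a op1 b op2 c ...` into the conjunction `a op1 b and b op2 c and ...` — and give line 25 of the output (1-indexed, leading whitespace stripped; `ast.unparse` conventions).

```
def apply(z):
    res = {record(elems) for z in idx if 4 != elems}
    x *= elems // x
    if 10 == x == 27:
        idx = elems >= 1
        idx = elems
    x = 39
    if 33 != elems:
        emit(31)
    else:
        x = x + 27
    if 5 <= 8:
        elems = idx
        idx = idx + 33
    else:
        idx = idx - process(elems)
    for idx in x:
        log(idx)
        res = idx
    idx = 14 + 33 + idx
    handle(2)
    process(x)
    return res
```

process(x)

Transformed code:
def apply(z):
    res = set()
    for z in idx:
        if 4 != elems:
            res.add(record(elems))
    x *= elems // x
    if 10 == x and x == 27:
        idx = elems >= 1
        idx = elems
    x = 39
    if 33 != elems:
        emit(31)
    else:
        x = x + 27
    if 5 <= 8:
        elems = idx
        idx = idx + 33
    else:
        idx = idx - process(elems)
    for idx in x:
        log(idx)
        res = idx
    idx = 14 + 33 + idx
    handle(2)
    process(x)
    return res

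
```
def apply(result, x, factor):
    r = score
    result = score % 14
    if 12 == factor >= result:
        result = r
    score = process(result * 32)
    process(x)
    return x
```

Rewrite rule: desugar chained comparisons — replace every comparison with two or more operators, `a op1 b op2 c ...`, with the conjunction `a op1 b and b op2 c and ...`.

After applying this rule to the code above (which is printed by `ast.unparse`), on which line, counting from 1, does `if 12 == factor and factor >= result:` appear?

Transformed code:
def apply(result, x, factor):
    r = score
    result = score % 14
    if 12 == factor and factor >= result:
        result = r
    score = process(result * 32)
    process(x)
    return x

4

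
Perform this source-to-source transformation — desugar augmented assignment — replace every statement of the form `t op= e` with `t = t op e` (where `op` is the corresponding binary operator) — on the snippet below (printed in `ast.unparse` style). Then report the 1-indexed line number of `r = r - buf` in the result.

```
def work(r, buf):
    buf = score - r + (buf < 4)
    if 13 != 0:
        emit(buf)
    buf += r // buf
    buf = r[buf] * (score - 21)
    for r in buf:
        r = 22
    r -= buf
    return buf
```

9

Transformed code:
def work(r, buf):
    buf = score - r + (buf < 4)
    if 13 != 0:
        emit(buf)
    buf = buf + r // buf
    buf = r[buf] * (score - 21)
    for r in buf:
        r = 22
    r = r - buf
    return buf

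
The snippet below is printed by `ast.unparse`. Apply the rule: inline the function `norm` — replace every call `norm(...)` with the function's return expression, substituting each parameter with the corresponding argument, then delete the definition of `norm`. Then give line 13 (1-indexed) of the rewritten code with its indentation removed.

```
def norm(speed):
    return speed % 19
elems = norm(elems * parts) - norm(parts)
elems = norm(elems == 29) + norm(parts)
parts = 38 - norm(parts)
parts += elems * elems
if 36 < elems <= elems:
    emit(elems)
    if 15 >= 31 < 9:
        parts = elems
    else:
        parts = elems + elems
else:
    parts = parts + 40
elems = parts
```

Transformed code:
elems = elems * parts % 19 - parts % 19
elems = (elems == 29) % 19 + parts % 19
parts = 38 - parts % 19
parts += elems * elems
if 36 < elems <= elems:
    emit(elems)
    if 15 >= 31 < 9:
        parts = elems
    else:
        parts = elems + elems
else:
    parts = parts + 40
elems = parts

elems = parts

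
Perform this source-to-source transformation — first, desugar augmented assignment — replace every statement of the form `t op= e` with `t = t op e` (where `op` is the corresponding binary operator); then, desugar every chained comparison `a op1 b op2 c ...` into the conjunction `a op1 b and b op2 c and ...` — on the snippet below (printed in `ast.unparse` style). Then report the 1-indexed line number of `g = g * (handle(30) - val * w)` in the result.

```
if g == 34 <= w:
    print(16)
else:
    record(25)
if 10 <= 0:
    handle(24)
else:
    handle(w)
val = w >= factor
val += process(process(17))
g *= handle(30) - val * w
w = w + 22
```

11

Transformed code:
if g == 34 and 34 <= w:
    print(16)
else:
    record(25)
if 10 <= 0:
    handle(24)
else:
    handle(w)
val = w >= factor
val = val + process(process(17))
g = g * (handle(30) - val * w)
w = w + 22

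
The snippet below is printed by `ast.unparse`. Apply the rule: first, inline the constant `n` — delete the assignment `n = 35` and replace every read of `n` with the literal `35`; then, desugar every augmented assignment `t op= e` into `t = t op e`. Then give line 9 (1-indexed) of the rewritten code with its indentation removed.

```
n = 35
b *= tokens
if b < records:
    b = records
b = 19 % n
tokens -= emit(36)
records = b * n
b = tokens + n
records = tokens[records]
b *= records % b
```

Transformed code:
b = b * tokens
if b < records:
    b = records
b = 19 % 35
tokens = tokens - emit(36)
records = b * 35
b = tokens + 35
records = tokens[records]
b = b * (records % b)

b = b * (records % b)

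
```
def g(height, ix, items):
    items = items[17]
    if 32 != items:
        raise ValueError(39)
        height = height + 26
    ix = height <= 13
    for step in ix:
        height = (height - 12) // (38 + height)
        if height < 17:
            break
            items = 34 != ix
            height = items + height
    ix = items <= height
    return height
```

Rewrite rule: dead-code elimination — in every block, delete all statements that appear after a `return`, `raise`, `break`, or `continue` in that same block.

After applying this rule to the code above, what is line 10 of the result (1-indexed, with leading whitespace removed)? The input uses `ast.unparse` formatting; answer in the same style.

ix = items <= height

Transformed code:
def g(height, ix, items):
    items = items[17]
    if 32 != items:
        raise ValueError(39)
    ix = height <= 13
    for step in ix:
        height = (height - 12) // (38 + height)
        if height < 17:
            break
    ix = items <= height
    return height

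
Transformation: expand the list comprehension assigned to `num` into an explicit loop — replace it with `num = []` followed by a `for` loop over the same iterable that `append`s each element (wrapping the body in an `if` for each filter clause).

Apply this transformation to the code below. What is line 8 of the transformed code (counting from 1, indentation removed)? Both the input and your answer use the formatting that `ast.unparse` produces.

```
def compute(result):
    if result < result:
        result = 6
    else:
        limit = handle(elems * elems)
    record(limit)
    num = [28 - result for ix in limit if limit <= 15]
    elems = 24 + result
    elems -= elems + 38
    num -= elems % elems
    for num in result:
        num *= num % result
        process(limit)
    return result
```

for ix in limit:

Transformed code:
def compute(result):
    if result < result:
        result = 6
    else:
        limit = handle(elems * elems)
    record(limit)
    num = []
    for ix in limit:
        if limit <= 15:
            num.append(28 - result)
    elems = 24 + result
    elems -= elems + 38
    num -= elems % elems
    for num in result:
        num *= num % result
        process(limit)
    return result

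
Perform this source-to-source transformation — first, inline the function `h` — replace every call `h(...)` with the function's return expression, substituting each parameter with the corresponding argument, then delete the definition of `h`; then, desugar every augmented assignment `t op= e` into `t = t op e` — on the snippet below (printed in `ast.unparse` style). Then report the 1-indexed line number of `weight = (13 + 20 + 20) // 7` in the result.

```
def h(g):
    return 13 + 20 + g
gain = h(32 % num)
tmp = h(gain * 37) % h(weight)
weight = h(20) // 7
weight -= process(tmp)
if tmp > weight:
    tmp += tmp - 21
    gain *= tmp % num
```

Transformed code:
gain = 13 + 20 + 32 % num
tmp = (13 + 20 + gain * 37) % (13 + 20 + weight)
weight = (13 + 20 + 20) // 7
weight = weight - process(tmp)
if tmp > weight:
    tmp = tmp + (tmp - 21)
    gain = gain * (tmp % num)

3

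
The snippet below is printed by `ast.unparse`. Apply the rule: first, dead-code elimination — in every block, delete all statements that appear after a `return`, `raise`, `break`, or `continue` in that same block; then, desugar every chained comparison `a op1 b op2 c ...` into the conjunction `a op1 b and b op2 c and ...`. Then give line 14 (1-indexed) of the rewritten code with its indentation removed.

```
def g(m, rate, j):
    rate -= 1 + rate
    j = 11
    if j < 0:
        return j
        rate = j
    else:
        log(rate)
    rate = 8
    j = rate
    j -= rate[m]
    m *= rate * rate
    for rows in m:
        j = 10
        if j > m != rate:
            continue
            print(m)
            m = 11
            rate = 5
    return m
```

Transformed code:
def g(m, rate, j):
    rate -= 1 + rate
    j = 11
    if j < 0:
        return j
    else:
        log(rate)
    rate = 8
    j = rate
    j -= rate[m]
    m *= rate * rate
    for rows in m:
        j = 10
        if j > m and m != rate:
            continue
    return m

if j > m and m != rate:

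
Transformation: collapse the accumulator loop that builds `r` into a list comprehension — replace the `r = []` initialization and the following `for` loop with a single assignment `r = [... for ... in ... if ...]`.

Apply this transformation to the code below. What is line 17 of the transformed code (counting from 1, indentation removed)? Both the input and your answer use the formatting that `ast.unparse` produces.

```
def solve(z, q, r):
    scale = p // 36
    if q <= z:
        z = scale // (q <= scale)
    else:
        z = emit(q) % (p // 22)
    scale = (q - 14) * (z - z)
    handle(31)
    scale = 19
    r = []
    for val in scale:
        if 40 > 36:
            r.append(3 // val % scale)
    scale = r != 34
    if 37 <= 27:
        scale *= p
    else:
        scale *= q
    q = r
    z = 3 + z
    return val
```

Transformed code:
def solve(z, q, r):
    scale = p // 36
    if q <= z:
        z = scale // (q <= scale)
    else:
        z = emit(q) % (p // 22)
    scale = (q - 14) * (z - z)
    handle(31)
    scale = 19
    r = [3 // val % scale for val in scale if 40 > 36]
    scale = r != 34
    if 37 <= 27:
        scale *= p
    else:
        scale *= q
    q = r
    z = 3 + z
    return val

z = 3 + z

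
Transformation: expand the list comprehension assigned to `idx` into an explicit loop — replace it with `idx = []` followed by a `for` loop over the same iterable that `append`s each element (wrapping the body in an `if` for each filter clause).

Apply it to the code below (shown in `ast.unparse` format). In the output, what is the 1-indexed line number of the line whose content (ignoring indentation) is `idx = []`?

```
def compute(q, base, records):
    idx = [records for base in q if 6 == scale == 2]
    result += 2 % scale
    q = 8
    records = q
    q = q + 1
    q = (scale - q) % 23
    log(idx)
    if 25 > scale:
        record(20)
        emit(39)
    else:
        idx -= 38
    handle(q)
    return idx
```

2

Transformed code:
def compute(q, base, records):
    idx = []
    for base in q:
        if 6 == scale == 2:
            idx.append(records)
    result += 2 % scale
    q = 8
    records = q
    q = q + 1
    q = (scale - q) % 23
    log(idx)
    if 25 > scale:
        record(20)
        emit(39)
    else:
        idx -= 38
    handle(q)
    return idx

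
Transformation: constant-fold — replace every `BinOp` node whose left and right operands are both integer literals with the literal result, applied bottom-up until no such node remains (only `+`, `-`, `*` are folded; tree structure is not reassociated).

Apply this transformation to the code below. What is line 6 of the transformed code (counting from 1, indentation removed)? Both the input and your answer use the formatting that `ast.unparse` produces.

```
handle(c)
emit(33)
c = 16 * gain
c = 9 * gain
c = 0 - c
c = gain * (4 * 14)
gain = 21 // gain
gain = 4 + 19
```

Transformed code:
handle(c)
emit(33)
c = 16 * gain
c = 9 * gain
c = 0 - c
c = gain * 56
gain = 21 // gain
gain = 23

c = gain * 56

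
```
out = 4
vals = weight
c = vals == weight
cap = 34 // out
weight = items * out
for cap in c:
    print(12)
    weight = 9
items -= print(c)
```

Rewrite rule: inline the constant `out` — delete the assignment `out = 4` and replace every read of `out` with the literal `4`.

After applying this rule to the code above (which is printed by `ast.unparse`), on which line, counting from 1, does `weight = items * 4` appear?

4

Transformed code:
vals = weight
c = vals == weight
cap = 34 // 4
weight = items * 4
for cap in c:
    print(12)
    weight = 9
items -= print(c)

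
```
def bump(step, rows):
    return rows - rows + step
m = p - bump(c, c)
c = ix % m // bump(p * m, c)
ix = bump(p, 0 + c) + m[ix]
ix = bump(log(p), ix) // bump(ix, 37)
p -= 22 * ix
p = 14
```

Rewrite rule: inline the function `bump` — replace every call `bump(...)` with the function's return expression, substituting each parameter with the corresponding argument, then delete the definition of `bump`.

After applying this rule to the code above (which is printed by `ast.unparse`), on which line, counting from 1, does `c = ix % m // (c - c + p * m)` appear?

Transformed code:
m = p - (c - c + c)
c = ix % m // (c - c + p * m)
ix = 0 + c - (0 + c) + p + m[ix]
ix = (ix - ix + log(p)) // (37 - 37 + ix)
p -= 22 * ix
p = 14

2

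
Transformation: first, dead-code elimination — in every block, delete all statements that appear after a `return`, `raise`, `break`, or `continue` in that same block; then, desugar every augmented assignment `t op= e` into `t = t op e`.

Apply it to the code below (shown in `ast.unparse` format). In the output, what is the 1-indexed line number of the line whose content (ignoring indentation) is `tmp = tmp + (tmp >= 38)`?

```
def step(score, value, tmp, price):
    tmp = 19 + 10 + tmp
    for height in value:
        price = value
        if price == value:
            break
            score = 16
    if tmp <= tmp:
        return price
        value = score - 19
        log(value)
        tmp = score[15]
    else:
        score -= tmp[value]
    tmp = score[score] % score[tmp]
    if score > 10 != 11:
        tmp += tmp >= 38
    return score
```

13

Transformed code:
def step(score, value, tmp, price):
    tmp = 19 + 10 + tmp
    for height in value:
        price = value
        if price == value:
            break
    if tmp <= tmp:
        return price
    else:
        score = score - tmp[value]
    tmp = score[score] % score[tmp]
    if score > 10 != 11:
        tmp = tmp + (tmp >= 38)
    return score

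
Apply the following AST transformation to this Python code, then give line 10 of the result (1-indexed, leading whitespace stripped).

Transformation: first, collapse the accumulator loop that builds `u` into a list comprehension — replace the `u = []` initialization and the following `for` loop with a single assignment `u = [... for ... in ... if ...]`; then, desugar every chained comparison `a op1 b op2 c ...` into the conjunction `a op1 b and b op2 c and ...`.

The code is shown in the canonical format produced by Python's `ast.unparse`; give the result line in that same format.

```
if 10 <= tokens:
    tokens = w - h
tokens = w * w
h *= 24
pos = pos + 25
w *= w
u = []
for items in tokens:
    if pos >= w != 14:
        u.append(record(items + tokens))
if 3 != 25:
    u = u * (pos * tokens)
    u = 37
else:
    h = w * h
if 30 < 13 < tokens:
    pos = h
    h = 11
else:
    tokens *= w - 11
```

u = 37

Transformed code:
if 10 <= tokens:
    tokens = w - h
tokens = w * w
h *= 24
pos = pos + 25
w *= w
u = [record(items + tokens) for items in tokens if pos >= w and w != 14]
if 3 != 25:
    u = u * (pos * tokens)
    u = 37
else:
    h = w * h
if 30 < 13 and 13 < tokens:
    pos = h
    h = 11
else:
    tokens *= w - 11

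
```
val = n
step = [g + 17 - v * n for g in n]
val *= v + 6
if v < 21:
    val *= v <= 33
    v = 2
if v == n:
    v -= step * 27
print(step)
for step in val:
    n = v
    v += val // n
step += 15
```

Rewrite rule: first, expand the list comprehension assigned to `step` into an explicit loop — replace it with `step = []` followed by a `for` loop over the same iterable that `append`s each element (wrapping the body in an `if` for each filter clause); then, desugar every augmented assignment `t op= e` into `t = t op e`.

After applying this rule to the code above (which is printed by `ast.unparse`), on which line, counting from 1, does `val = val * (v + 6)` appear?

5

Transformed code:
val = n
step = []
for g in n:
    step.append(g + 17 - v * n)
val = val * (v + 6)
if v < 21:
    val = val * (v <= 33)
    v = 2
if v == n:
    v = v - step * 27
print(step)
for step in val:
    n = v
    v = v + val // n
step = step + 15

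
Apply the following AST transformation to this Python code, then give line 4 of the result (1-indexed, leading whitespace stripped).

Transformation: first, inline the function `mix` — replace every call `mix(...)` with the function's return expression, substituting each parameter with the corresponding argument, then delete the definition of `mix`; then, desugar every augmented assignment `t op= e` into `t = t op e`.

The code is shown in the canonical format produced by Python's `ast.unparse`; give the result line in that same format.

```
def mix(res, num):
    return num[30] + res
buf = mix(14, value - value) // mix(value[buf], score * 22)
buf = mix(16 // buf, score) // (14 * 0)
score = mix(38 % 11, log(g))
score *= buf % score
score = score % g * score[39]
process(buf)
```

Transformed code:
buf = ((value - value)[30] + 14) // ((score * 22)[30] + value[buf])
buf = (score[30] + 16 // buf) // (14 * 0)
score = log(g)[30] + 38 % 11
score = score * (buf % score)
score = score % g * score[39]
process(buf)

score = score * (buf % score)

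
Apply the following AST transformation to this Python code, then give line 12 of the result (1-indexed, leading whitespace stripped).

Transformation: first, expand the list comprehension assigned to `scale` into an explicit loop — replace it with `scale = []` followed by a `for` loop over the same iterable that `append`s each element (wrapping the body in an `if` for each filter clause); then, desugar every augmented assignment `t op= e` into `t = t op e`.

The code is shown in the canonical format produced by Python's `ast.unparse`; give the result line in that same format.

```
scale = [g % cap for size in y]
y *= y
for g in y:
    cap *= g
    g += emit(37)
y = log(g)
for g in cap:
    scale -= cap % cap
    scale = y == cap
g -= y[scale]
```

g = g - y[scale]

Transformed code:
scale = []
for size in y:
    scale.append(g % cap)
y = y * y
for g in y:
    cap = cap * g
    g = g + emit(37)
y = log(g)
for g in cap:
    scale = scale - cap % cap
    scale = y == cap
g = g - y[scale]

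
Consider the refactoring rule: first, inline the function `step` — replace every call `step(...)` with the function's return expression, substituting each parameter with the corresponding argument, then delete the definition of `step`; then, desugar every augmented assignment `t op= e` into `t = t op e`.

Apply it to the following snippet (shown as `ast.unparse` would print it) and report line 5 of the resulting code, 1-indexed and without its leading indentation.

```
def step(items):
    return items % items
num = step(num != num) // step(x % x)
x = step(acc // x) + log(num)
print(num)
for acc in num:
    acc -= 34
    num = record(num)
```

Transformed code:
num = (num != num) % (num != num) // (x % x % (x % x))
x = acc // x % (acc // x) + log(num)
print(num)
for acc in num:
    acc = acc - 34
    num = record(num)

acc = acc - 34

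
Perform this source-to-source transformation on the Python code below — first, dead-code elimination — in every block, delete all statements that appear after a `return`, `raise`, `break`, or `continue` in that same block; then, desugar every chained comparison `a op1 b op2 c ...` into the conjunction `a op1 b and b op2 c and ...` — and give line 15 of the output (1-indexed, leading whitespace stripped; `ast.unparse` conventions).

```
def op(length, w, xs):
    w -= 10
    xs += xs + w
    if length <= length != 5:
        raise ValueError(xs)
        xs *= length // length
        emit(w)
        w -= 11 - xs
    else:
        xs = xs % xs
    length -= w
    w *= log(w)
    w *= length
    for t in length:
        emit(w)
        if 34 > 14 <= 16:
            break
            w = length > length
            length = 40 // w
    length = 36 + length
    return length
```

Transformed code:
def op(length, w, xs):
    w -= 10
    xs += xs + w
    if length <= length and length != 5:
        raise ValueError(xs)
    else:
        xs = xs % xs
    length -= w
    w *= log(w)
    w *= length
    for t in length:
        emit(w)
        if 34 > 14 and 14 <= 16:
            break
    length = 36 + length
    return length

length = 36 + length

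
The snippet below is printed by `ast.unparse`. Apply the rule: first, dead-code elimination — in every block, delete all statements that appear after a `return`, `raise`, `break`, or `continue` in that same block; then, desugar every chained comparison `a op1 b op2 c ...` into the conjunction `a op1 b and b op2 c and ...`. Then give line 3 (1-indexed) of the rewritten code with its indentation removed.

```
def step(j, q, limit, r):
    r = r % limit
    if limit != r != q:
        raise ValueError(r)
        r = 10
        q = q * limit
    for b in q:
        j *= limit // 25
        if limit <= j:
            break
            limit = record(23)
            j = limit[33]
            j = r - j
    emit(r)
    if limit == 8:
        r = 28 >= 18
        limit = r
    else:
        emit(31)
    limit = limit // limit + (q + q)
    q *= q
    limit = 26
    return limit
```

Transformed code:
def step(j, q, limit, r):
    r = r % limit
    if limit != r and r != q:
        raise ValueError(r)
    for b in q:
        j *= limit // 25
        if limit <= j:
            break
    emit(r)
    if limit == 8:
        r = 28 >= 18
        limit = r
    else:
        emit(31)
    limit = limit // limit + (q + q)
    q *= q
    limit = 26
    return limit

if limit != r and r != q:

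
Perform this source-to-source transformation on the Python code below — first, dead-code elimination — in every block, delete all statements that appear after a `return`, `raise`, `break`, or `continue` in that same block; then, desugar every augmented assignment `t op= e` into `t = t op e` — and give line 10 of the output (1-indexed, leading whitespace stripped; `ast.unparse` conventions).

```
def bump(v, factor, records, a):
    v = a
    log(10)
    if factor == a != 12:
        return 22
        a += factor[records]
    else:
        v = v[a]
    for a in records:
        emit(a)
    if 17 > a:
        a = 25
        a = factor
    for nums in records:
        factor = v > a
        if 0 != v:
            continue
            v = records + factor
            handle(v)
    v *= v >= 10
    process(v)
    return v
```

Transformed code:
def bump(v, factor, records, a):
    v = a
    log(10)
    if factor == a != 12:
        return 22
    else:
        v = v[a]
    for a in records:
        emit(a)
    if 17 > a:
        a = 25
        a = factor
    for nums in records:
        factor = v > a
        if 0 != v:
            continue
    v = v * (v >= 10)
    process(v)
    return v

if 17 > a:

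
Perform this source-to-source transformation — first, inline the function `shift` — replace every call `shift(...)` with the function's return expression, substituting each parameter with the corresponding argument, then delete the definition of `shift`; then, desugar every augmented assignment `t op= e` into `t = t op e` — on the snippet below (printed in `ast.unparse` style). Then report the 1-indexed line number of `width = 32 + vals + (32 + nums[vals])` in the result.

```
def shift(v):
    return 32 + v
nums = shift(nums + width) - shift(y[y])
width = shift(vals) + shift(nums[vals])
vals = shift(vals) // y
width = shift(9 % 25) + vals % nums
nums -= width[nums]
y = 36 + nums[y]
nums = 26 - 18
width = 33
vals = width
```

2

Transformed code:
nums = 32 + (nums + width) - (32 + y[y])
width = 32 + vals + (32 + nums[vals])
vals = (32 + vals) // y
width = 32 + 9 % 25 + vals % nums
nums = nums - width[nums]
y = 36 + nums[y]
nums = 26 - 18
width = 33
vals = width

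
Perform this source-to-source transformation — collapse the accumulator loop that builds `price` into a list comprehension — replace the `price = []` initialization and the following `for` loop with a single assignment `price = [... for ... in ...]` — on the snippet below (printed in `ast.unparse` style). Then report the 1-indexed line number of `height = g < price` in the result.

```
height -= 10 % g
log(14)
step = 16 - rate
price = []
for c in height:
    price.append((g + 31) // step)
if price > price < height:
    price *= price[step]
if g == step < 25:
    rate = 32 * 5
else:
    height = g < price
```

10

Transformed code:
height -= 10 % g
log(14)
step = 16 - rate
price = [(g + 31) // step for c in height]
if price > price < height:
    price *= price[step]
if g == step < 25:
    rate = 32 * 5
else:
    height = g < price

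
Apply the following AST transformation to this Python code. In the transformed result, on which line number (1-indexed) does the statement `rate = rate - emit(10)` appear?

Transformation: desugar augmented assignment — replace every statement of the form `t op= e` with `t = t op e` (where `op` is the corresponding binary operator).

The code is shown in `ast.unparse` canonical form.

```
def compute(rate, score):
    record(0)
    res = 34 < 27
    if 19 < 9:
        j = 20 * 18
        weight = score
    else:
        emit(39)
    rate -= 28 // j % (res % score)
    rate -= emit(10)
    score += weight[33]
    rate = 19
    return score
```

Transformed code:
def compute(rate, score):
    record(0)
    res = 34 < 27
    if 19 < 9:
        j = 20 * 18
        weight = score
    else:
        emit(39)
    rate = rate - 28 // j % (res % score)
    rate = rate - emit(10)
    score = score + weight[33]
    rate = 19
    return score

10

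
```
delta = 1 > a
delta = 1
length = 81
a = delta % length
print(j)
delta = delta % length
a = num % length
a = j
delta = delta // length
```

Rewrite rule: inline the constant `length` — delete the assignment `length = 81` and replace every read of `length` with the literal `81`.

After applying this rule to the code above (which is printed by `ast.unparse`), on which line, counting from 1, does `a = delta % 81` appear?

3

Transformed code:
delta = 1 > a
delta = 1
a = delta % 81
print(j)
delta = delta % 81
a = num % 81
a = j
delta = delta // 81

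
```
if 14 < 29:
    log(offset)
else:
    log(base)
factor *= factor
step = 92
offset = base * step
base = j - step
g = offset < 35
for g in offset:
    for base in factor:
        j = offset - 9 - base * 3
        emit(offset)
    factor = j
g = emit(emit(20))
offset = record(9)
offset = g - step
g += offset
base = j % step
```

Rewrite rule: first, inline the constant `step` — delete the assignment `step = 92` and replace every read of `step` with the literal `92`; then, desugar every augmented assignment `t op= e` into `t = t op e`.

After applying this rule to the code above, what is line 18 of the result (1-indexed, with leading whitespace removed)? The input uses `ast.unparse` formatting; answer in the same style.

base = j % 92

Transformed code:
if 14 < 29:
    log(offset)
else:
    log(base)
factor = factor * factor
offset = base * 92
base = j - 92
g = offset < 35
for g in offset:
    for base in factor:
        j = offset - 9 - base * 3
        emit(offset)
    factor = j
g = emit(emit(20))
offset = record(9)
offset = g - 92
g = g + offset
base = j % 92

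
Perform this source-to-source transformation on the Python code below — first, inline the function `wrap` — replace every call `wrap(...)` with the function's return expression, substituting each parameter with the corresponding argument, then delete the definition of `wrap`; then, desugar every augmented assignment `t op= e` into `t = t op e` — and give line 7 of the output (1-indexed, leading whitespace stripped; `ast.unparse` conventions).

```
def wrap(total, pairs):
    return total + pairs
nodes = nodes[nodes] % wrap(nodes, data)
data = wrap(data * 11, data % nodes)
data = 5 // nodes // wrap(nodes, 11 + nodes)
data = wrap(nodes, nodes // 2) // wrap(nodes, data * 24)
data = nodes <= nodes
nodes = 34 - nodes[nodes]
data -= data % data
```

data = data - data % data

Transformed code:
nodes = nodes[nodes] % (nodes + data)
data = data * 11 + data % nodes
data = 5 // nodes // (nodes + (11 + nodes))
data = (nodes + nodes // 2) // (nodes + data * 24)
data = nodes <= nodes
nodes = 34 - nodes[nodes]
data = data - data % data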